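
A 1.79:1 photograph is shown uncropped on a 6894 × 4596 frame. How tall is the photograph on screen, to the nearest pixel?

1.79:1 is wider than 3×2, so it spans the full width.
Content height = 6894 / 1.790 ≈ 3851.40 px.

3851 px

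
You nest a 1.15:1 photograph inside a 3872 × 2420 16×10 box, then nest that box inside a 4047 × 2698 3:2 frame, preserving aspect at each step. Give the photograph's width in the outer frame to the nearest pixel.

2909 px

First fit — 1.15:1 into 3872×2420 spans the height: 2783.00 × 2420.00.
16×10 in 4047×2698: fills the width, so the intermediate becomes 4047.00 × 2529.38 — a scale of ×1.0452.
So the photograph's width is 2783.00 × 1.0452 ≈ 2908.78.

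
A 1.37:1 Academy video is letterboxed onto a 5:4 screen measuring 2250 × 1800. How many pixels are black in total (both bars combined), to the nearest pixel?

1.37:1 Academy (1.370) > 5:4 (1.250), so the video fills the width.
Content height = 2250 / 1.370 ≈ 1642.3358 px.
1800 − 1642.3358 = 157.6642 px of bars.
That's 157.6642 × 2250 ≈ 354745 black pixels.

354745 pixels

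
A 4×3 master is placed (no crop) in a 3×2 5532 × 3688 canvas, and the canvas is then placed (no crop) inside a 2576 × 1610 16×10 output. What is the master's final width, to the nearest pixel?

First fit — 4×3 into 5532×3688 spans the height: 4917.33 × 3688.00.
Second fit — the 3×2 canvas into 2576×1610 spans the height: 2415.00 × 1610.00 (×0.4366 from 5532×3688).
So the master's width is 4917.33 × 0.4366 ≈ 2146.67.

2147 px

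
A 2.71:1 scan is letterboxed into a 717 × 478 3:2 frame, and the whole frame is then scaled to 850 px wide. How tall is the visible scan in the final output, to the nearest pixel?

314 px

Fitted into 717×478, the scan spans the width; its height is 717 / 2.710 ≈ 264.58 px.
The frame scales by 850/717 = 1.1855; 264.58 × 1.1855 ≈ 313.65 px.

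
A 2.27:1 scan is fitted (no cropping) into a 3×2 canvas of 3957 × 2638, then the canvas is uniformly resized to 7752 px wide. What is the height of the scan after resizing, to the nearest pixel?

In the 3957×2638 frame the scan fills the width: height = 3957 / 2.270 ≈ 1743.17 px.
Scaling 3957 → 7752 is ×1.9591, so the height becomes 1743.17 × 1.9591 ≈ 3414.98 px.

3415 px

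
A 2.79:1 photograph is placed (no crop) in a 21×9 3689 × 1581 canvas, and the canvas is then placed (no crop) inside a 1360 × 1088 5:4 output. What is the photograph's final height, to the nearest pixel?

487 px

First fit — 2.79:1 into 3689×1581 spans the width: 3689.00 × 1322.22.
Second fit — the 21×9 canvas into 1360×1088 spans the width: 1360.00 × 582.86 (×0.3687 from 3689×1581).
So the photograph's height is 1322.22 × 0.3687 ≈ 487.46.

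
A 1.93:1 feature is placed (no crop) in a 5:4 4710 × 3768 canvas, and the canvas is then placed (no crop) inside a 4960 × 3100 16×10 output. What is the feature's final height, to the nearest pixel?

Inside the 4710×3768 canvas the feature is width-limited at 4710.00 × 2440.41.
Second fit — the 5:4 canvas into 4960×3100 spans the height: 3875.00 × 3100.00 (×0.8227 from 4710×3768).
Applying the same ×0.8227: 2440.41 → 2007.77.

2008 px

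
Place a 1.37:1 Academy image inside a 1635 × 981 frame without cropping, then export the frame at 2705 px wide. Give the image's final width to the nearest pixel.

2224 px

At 1635×981 the image is height-limited, so width = 981 × 1.370 ≈ 1343.97 px.
Scaling 1635 → 2705 is ×1.6544, so the width becomes 1343.97 × 1.6544 ≈ 2223.51 px.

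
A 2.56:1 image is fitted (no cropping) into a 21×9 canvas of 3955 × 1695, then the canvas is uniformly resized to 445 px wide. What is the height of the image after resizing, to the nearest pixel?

At 3955×1695 the image is width-limited, so height = 3955 / 2.560 ≈ 1544.92 px.
Scaling 3955 → 445 is ×0.1125, so the height becomes 1544.92 × 0.1125 ≈ 173.83 px.

174 px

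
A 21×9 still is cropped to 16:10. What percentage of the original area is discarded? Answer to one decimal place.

16:10 is narrower than 21×9, so the crop keeps the full height and trims the width.
Area ratio = (1.600)/(2.333) = 68.57%; the remaining 31.43% is cropped out.

31.4%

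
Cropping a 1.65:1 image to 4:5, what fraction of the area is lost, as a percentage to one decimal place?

The height stays; only width is cut (since 4:5 is narrower than 1.65:1).
Fraction kept = (0.800)/(1.650) ≈ 48.48%, so 51.52% is lost.

51.5%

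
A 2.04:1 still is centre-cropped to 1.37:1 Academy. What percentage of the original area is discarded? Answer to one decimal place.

1.37:1 Academy is narrower than 2.04:1, so the crop keeps the full height and trims the width.
Area ratio = (1.370)/(2.040) = 67.16%; the remaining 32.84% is cropped out.

32.8%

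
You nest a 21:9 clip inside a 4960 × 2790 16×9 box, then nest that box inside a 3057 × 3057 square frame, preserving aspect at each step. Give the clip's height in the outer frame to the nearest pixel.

21:9 in 4960×2790: fills the width, so the clip is 4960.00 × 2125.71.
The 16×9 canvas is width-limited in 3057×3057, giving 3057.00 × 1719.56; scale factor 0.6163.
The clip scales with it: height 2125.71 × 0.6163 ≈ 1310.14.

1310 px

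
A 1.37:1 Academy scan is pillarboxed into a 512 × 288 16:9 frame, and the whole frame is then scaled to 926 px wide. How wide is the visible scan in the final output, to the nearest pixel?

In the 512×288 frame the scan fills the height: width = 288 × 1.370 ≈ 394.56 px.
The frame scales by 926/512 = 1.8086; 394.56 × 1.8086 ≈ 713.60 px.

714 px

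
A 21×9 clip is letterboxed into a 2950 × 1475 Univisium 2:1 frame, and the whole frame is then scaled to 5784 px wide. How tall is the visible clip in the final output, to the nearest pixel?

2479 px

In the 2950×1475 frame the clip fills the width: height = 2950 × 9/21 ≈ 1264.29 px.
The frame scales by 5784/2950 = 1.9607; 1264.29 × 1.9607 ≈ 2478.86 px.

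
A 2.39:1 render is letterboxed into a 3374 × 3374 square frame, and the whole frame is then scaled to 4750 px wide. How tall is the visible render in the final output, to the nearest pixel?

1987 px

Fitted into 3374×3374, the render spans the width; its height is 3374 / 2.390 ≈ 1411.72 px.
Resizing to 4750 px wide multiplies everything by 1.4078: 1411.72 → 1987.45 px.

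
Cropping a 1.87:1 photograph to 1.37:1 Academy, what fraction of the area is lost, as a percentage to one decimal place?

Going from 1.87:1 to 1.37:1 Academy means cutting width while keeping height.
(1.370)/(1.870) ≈ 0.733 of the area survives, leaving 26.74% discarded.

26.7%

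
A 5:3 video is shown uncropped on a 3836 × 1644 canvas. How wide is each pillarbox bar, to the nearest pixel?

548 px

5:3 is narrower than 21:9, so it spans the full height.
The video is 1644 × 5/3 ≈ 2740.00 px wide.
3836 − 2740.00 = 1096.00 px of bars (548.00 each).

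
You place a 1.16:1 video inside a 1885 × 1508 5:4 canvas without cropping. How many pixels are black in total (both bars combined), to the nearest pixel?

1.16:1 is narrower than 5:4, so it spans the full height.
Content width = 1508 × 1.160 ≈ 1749.2800 px.
1885 − 1749.2800 = 135.7200 px of bars.
Across the 1508-px span: 135.7200 × 1508 ≈ 204666 px.

204666 pixels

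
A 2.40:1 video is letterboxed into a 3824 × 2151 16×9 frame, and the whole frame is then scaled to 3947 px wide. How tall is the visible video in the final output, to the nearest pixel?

1645 px

At 3824×2151 the video is width-limited, so height = 3824 / 2.400 ≈ 1593.33 px.
Resizing to 3947 px wide multiplies everything by 1.0322: 1593.33 → 1644.58 px.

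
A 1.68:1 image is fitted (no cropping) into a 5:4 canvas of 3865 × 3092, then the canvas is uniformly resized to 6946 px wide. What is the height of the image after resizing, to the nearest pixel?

At 3865×3092 the image is width-limited, so height = 3865 / 1.680 ≈ 2300.60 px.
The frame scales by 6946/3865 = 1.7972; 2300.60 × 1.7972 ≈ 4134.52 px.

4135 px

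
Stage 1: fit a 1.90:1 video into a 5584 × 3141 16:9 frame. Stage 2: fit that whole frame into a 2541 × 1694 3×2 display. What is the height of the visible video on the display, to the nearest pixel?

First fit — 1.90:1 into 5584×3141 spans the width: 5584.00 × 2938.95.
Second fit — the 16:9 canvas into 2541×1694 spans the width: 2541.00 × 1429.31 (×0.4551 from 5584×3141).
The video scales with it: height 2938.95 × 0.4551 ≈ 1337.37.

1337 px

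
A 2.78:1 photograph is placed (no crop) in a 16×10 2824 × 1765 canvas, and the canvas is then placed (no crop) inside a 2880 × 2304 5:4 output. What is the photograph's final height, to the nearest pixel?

1036 px

2.78:1 in 2824×1765: fills the width, so the photograph is 2824.00 × 1015.83.
16×10 in 2880×2304: fills the width, so the intermediate becomes 2880.00 × 1800.00 — a scale of ×1.0198.
So the photograph's height is 1015.83 × 1.0198 ≈ 1035.97.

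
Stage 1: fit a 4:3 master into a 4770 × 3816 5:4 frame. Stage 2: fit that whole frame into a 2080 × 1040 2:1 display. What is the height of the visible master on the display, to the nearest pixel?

First fit — 4:3 into 4770×3816 spans the width: 4770.00 × 3577.50.
5:4 in 2080×1040: fills the height, so the intermediate becomes 1300.00 × 1040.00 — a scale of ×0.2725.
So the master's height is 3577.50 × 0.2725 ≈ 975.00.

975 px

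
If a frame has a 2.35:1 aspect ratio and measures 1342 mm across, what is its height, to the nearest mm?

At 2.35:1, 1342 / 2.350 ≈ 571.06.

571 mm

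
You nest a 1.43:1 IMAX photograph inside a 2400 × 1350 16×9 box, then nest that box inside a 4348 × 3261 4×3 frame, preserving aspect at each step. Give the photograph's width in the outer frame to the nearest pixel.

Inside the 2400×1350 canvas the photograph is height-limited at 1930.50 × 1350.00.
16×9 in 4348×3261: fills the width, so the intermediate becomes 4348.00 × 2445.75 — a scale of ×1.8117.
The photograph scales with it: width 1930.50 × 1.8117 ≈ 3497.42.

3497 px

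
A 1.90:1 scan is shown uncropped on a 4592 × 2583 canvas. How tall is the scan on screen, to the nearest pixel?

2417 px

1.90:1 (1.900) > 16×9 (1.778), so the scan fills the width.
That makes the image 2416.84 px tall (4592 / 1.900).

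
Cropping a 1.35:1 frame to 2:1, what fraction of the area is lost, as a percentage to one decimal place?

32.5%

Going from 1.35:1 to 2:1 means cutting height while keeping width.
(1.350)/(2.000) ≈ 0.675 of the area survives, leaving 32.50% discarded.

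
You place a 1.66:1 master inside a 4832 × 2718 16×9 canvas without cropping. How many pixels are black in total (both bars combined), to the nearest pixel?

1.66:1 is narrower than 16×9, so it spans the full height.
The master is 2718 × 1.660 ≈ 4511.8800 px wide.
Black = 4832 − 4511.8800 = 320.1200 px.
Across the 2718-px span: 320.1200 × 2718 ≈ 870086 px.

870086 pixels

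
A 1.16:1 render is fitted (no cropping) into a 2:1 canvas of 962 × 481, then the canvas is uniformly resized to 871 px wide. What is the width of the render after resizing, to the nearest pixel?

Fitted into 962×481, the render spans the height; its width is 481 × 1.160 ≈ 557.96 px.
Resizing to 871 px wide multiplies everything by 0.9054: 557.96 → 505.18 px.

505 px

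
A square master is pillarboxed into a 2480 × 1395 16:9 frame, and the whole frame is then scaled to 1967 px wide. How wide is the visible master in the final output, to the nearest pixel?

1106 px

At 2480×1395 the master is height-limited, so width = 1395 × 1/1 ≈ 1395.00 px.
The frame scales by 1967/2480 = 0.7931; 1395.00 × 0.7931 ≈ 1106.44 px.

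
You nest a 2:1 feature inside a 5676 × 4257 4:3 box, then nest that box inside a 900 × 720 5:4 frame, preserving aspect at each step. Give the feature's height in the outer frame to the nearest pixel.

450 px

2:1 in 5676×4257: fills the width, so the feature is 5676.00 × 2838.00.
Second fit — the 4:3 canvas into 900×720 spans the width: 900.00 × 675.00 (×0.1586 from 5676×4257).
Applying the same ×0.1586: 2838.00 → 450.00.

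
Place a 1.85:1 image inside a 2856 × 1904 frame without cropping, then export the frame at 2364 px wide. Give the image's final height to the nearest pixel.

At 2856×1904 the image is width-limited, so height = 2856 / 1.850 ≈ 1543.78 px.
Resizing to 2364 px wide multiplies everything by 0.8277: 1543.78 → 1277.84 px.

1278 px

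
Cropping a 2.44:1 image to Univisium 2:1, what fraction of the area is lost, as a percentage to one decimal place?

18.0%

Univisium 2:1 is narrower than 2.44:1, so the crop keeps the full height and trims the width.
(2.000)/(2.440) ≈ 0.820 of the area survives, leaving 18.03% discarded.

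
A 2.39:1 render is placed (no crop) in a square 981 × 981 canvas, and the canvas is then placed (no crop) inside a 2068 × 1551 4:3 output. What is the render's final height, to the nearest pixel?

649 px

First fit — 2.39:1 into 981×981 spans the width: 981.00 × 410.46.
The square canvas is height-limited in 2068×1551, giving 1551.00 × 1551.00; scale factor 1.5810.
The render scales with it: height 410.46 × 1.5810 ≈ 648.95.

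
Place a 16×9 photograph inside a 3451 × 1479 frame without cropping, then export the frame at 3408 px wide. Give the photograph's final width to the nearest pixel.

2597 px

At 3451×1479 the photograph is height-limited, so width = 1479 × 16/9 ≈ 2629.33 px.
Resizing to 3408 px wide multiplies everything by 0.9875: 2629.33 → 2596.57 px.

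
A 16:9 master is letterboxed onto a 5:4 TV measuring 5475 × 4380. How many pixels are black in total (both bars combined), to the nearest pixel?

16:9 is wider than 5:4, so it spans the full width.
The master is 5475 × 9/16 ≈ 3079.6875 px tall.
Black = 4380 − 3079.6875 = 1300.3125 px.
Bar area = 1300.3125 × 5475 ≈ 7119211 px.

7119211 pixels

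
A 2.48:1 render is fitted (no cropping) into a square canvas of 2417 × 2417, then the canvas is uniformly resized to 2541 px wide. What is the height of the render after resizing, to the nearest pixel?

1025 px

At 2417×2417 the render is width-limited, so height = 2417 / 2.480 ≈ 974.60 px.
The frame scales by 2541/2417 = 1.0513; 974.60 × 1.0513 ≈ 1024.60 px.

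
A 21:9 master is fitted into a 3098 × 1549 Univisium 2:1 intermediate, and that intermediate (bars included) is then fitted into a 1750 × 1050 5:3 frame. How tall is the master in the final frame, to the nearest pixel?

Inside the 3098×1549 canvas the master is width-limited at 3098.00 × 1327.71.
The Univisium 2:1 canvas is width-limited in 1750×1050, giving 1750.00 × 875.00; scale factor 0.5649.
The master scales with it: height 1327.71 × 0.5649 ≈ 750.00.

750 px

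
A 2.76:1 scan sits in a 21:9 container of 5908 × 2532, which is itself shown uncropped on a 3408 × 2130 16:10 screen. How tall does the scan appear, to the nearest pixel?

1235 px

First fit — 2.76:1 into 5908×2532 spans the width: 5908.00 × 2140.58.
21:9 in 3408×2130: fills the width, so the intermediate becomes 3408.00 × 1460.57 — a scale of ×0.5768.
The scan scales with it: height 2140.58 × 0.5768 ≈ 1234.78.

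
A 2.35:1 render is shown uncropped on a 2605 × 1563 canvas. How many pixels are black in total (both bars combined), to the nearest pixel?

1183945 pixels

2.35:1 is wider than 5:3, so it spans the full width.
Content height = 2605 / 2.350 ≈ 1108.5106 px.
Leftover height: 1563 − 1108.5106 = 454.4894 px.
Bar area = 454.4894 × 2605 ≈ 1183945 px.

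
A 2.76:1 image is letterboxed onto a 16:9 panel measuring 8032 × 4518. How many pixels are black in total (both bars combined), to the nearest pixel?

2.76:1 (2.760) > 16:9 (1.778), so the image fills the width.
That makes the image 2910.1449 px tall (8032 / 2.760).
Leftover height: 4518 − 2910.1449 = 1607.8551 px.
Across the 8032-px span: 1607.8551 × 8032 ≈ 12914292 px.

12914292 pixels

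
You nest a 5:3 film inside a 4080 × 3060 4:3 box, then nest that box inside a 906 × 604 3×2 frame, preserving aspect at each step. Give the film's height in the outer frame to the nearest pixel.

5:3 in 4080×3060: fills the width, so the film is 4080.00 × 2448.00.
The 4:3 canvas is height-limited in 906×604, giving 805.33 × 604.00; scale factor 0.1974.
So the film's height is 2448.00 × 0.1974 ≈ 483.20.

483 px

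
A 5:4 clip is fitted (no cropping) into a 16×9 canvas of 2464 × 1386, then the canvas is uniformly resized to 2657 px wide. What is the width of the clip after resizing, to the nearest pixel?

1868 px

In the 2464×1386 frame the clip fills the height: width = 1386 × 5/4 ≈ 1732.50 px.
The frame scales by 2657/2464 = 1.0783; 1732.50 × 1.0783 ≈ 1868.20 px.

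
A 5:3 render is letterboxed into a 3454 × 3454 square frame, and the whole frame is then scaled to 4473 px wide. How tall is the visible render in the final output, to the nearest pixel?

Fitted into 3454×3454, the render spans the width; its height is 3454 × 3/5 ≈ 2072.40 px.
Resizing to 4473 px wide multiplies everything by 1.2950: 2072.40 → 2683.80 px.

2684 px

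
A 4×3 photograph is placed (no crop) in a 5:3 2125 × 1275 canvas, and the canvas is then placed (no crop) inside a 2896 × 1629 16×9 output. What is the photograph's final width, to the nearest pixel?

2172 px

Inside the 2125×1275 canvas the photograph is height-limited at 1700.00 × 1275.00.
Second fit — the 5:3 canvas into 2896×1629 spans the height: 2715.00 × 1629.00 (×1.2776 from 2125×1275).
Applying the same ×1.2776: 1700.00 → 2172.00.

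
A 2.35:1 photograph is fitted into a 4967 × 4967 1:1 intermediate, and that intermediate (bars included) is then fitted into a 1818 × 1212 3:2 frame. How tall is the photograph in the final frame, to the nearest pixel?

2.35:1 in 4967×4967: fills the width, so the photograph is 4967.00 × 2113.62.
Second fit — the 1:1 canvas into 1818×1212 spans the height: 1212.00 × 1212.00 (×0.2440 from 4967×4967).
The photograph scales with it: height 2113.62 × 0.2440 ≈ 515.74.

516 px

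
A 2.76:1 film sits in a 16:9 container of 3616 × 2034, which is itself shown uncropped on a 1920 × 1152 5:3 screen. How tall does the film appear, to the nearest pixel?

696 px

Inside the 3616×2034 canvas the film is width-limited at 3616.00 × 1310.14.
The 16:9 canvas is width-limited in 1920×1152, giving 1920.00 × 1080.00; scale factor 0.5310.
So the film's height is 1310.14 × 0.5310 ≈ 695.65.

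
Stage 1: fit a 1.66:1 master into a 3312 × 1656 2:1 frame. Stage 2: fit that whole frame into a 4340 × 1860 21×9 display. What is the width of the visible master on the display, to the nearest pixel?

3088 px

1.66:1 in 3312×1656: fills the height, so the master is 2748.96 × 1656.00.
Second fit — the 2:1 canvas into 4340×1860 spans the height: 3720.00 × 1860.00 (×1.1232 from 3312×1656).
Applying the same ×1.1232: 2748.96 → 3087.60.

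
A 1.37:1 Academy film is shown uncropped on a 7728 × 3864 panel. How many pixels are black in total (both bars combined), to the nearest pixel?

1.37:1 Academy is narrower than Univisium 2:1, so it spans the full height.
That makes the image 5293.6800 px wide (3864 × 1.370).
Black = 7728 − 5293.6800 = 2434.3200 px.
Bar area = 2434.3200 × 3864 ≈ 9406212 px.

9406212 pixels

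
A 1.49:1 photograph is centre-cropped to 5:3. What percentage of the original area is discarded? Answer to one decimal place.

10.6%

Going from 1.49:1 to 5:3 means cutting height while keeping width.
(1.490)/(1.667) ≈ 0.894 of the area survives, leaving 10.60% discarded.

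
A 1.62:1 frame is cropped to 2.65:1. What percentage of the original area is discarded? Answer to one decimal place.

38.9%

The width stays; only height is cut (since 2.65:1 is wider than 1.62:1).
(1.620)/(2.650) ≈ 0.611 of the area survives, leaving 38.87% discarded.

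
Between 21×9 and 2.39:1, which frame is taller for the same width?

21×9 = 2.333 and 2.39; 2.39 > 2.333. The smaller width-to-height ratio is the taller frame.

21×9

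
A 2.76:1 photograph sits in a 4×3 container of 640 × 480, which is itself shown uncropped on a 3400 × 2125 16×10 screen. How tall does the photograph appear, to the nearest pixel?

1027 px

2.76:1 in 640×480: fills the width, so the photograph is 640.00 × 231.88.
Second fit — the 4×3 canvas into 3400×2125 spans the height: 2833.33 × 2125.00 (×4.4271 from 640×480).
So the photograph's height is 231.88 × 4.4271 ≈ 1026.57.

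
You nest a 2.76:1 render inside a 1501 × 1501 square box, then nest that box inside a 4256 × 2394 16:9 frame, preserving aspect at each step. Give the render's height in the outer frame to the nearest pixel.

867 px

First fit — 2.76:1 into 1501×1501 spans the width: 1501.00 × 543.84.
The square canvas is height-limited in 4256×2394, giving 2394.00 × 2394.00; scale factor 1.5949.
So the render's height is 543.84 × 1.5949 ≈ 867.39.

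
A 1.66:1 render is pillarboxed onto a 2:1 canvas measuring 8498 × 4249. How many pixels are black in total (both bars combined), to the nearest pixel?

1.66:1 (1.660) < 2:1 (2.000), so the render fills the height.
That makes the image 7053.3400 px wide (4249 × 1.660).
Leftover width: 8498 − 7053.3400 = 1444.6600 px.
That's 1444.6600 × 4249 ≈ 6138360 black pixels.

6138360 pixels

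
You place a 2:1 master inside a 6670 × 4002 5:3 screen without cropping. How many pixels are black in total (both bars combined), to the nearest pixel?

2:1 is wider than 5:3, so it spans the full width.
That makes the image 3335.0000 px tall (6670 × 1/2).
4002 − 3335.0000 = 667.0000 px of bars.
That's 667.0000 × 6670 ≈ 4448890 black pixels.

4448890 pixels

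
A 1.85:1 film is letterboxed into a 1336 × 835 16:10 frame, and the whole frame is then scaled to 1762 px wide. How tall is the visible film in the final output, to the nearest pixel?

In the 1336×835 frame the film fills the width: height = 1336 / 1.850 ≈ 722.16 px.
Scaling 1336 → 1762 is ×1.3189, so the height becomes 722.16 × 1.3189 ≈ 952.43 px.

952 px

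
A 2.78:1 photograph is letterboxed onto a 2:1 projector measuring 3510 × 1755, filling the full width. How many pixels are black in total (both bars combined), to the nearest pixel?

1728359 pixels

That makes the image 1262.5899 px tall (3510 / 2.780).
Black = 1755 − 1262.5899 = 492.4101 px.
Across the 3510-px span: 492.4101 × 3510 ≈ 1728359 px.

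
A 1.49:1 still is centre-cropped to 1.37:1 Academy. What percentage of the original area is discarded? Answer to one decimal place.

8.1%

The height stays; only width is cut (since 1.37:1 Academy is narrower than 1.49:1).
Area ratio = (1.370)/(1.490) = 91.95%; the remaining 8.05% is cropped out.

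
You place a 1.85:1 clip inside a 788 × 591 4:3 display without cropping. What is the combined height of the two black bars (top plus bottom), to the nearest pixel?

165 px

1.85:1 is wider than 4:3, so it spans the full width.
That makes the image 425.95 px tall (788 / 1.850).
Black = 591 − 425.95 = 165.05 px.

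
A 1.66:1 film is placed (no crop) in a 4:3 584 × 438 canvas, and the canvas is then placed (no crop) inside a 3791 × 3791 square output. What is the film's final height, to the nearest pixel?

2284 px

1.66:1 in 584×438: fills the width, so the film is 584.00 × 351.81.
The 4:3 canvas is width-limited in 3791×3791, giving 3791.00 × 2843.25; scale factor 6.4914.
Applying the same ×6.4914: 351.81 → 2283.73.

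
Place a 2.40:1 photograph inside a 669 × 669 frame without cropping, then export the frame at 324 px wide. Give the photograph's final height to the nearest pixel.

135 px

Fitted into 669×669, the photograph spans the width; its height is 669 / 2.400 ≈ 278.75 px.
The frame scales by 324/669 = 0.4843; 278.75 × 0.4843 ≈ 135.00 px.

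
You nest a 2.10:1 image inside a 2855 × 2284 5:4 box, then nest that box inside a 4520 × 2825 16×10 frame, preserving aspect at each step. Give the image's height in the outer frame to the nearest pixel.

1682 px

2.10:1 in 2855×2284: fills the width, so the image is 2855.00 × 1359.52.
Second fit — the 5:4 canvas into 4520×2825 spans the height: 3531.25 × 2825.00 (×1.2369 from 2855×2284).
So the image's height is 1359.52 × 1.2369 ≈ 1681.55.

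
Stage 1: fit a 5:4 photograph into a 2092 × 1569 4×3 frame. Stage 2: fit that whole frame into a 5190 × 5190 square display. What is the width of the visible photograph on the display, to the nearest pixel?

4866 px

First fit — 5:4 into 2092×1569 spans the height: 1961.25 × 1569.00.
The 4×3 canvas is width-limited in 5190×5190, giving 5190.00 × 3892.50; scale factor 2.4809.
Applying the same ×2.4809: 1961.25 → 4865.62.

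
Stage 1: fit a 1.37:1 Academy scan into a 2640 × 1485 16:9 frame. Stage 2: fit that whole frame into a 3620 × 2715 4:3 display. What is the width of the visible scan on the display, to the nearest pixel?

1.37:1 Academy in 2640×1485: fills the height, so the scan is 2034.45 × 1485.00.
Second fit — the 16:9 canvas into 3620×2715 spans the width: 3620.00 × 2036.25 (×1.3712 from 2640×1485).
Applying the same ×1.3712: 2034.45 → 2789.66.

2790 px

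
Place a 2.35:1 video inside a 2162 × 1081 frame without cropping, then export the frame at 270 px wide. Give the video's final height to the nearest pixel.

115 px

In the 2162×1081 frame the video fills the width: height = 2162 / 2.350 ≈ 920.00 px.
Scaling 2162 → 270 is ×0.1249, so the height becomes 920.00 × 0.1249 ≈ 114.89 px.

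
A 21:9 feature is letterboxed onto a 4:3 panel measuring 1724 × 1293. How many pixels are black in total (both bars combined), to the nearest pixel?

955342 pixels

21:9 is wider than 4:3, so it spans the full width.
That makes the image 738.8571 px tall (1724 × 9/21).
Black = 1293 − 738.8571 = 554.1429 px.
Bar area = 554.1429 × 1724 ≈ 955342 px.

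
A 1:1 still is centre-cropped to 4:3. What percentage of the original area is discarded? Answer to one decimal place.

Going from 1:1 to 4:3 means cutting height while keeping width.
Area ratio = (1.000)/(1.333) = 75.00%; the remaining 25.00% is cropped out.

25.0%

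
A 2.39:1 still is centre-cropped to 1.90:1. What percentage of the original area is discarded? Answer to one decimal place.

1.90:1 is narrower than 2.39:1, so the crop keeps the full height and trims the width.
Fraction kept = (1.900)/(2.390) ≈ 79.50%, so 20.50% is lost.

20.5%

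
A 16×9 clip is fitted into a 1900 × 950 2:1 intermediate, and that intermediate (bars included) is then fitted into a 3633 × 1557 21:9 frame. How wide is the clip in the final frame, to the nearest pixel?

2768 px

16×9 in 1900×950: fills the height, so the clip is 1688.89 × 950.00.
2:1 in 3633×1557: fills the height, so the intermediate becomes 3114.00 × 1557.00 — a scale of ×1.6389.
So the clip's width is 1688.89 × 1.6389 ≈ 2768.00.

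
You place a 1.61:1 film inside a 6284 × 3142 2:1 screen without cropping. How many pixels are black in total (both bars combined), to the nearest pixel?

1.61:1 (1.610) < 2:1 (2.000), so the film fills the height.
Content width = 3142 × 1.610 ≈ 5058.6200 px.
Black = 6284 − 5058.6200 = 1225.3800 px.
Bar area = 1225.3800 × 3142 ≈ 3850144 px.

3850144 pixels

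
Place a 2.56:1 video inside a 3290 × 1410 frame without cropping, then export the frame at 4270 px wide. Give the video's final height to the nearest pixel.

In the 3290×1410 frame the video fills the width: height = 3290 / 2.560 ≈ 1285.16 px.
Resizing to 4270 px wide multiplies everything by 1.2979: 1285.16 → 1667.97 px.

1668 px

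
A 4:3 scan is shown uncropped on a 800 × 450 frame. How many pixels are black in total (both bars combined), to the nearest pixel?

4:3 (1.333) < 16:9 (1.778), so the scan fills the height.
That makes the image 600.0000 px wide (450 × 4/3).
Leftover width: 800 − 600.0000 = 200.0000 px.
Across the 450-px span: 200.0000 × 450 ≈ 90000 px.

90000 pixels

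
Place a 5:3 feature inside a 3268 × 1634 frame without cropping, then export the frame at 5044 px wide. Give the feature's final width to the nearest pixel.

Fitted into 3268×1634, the feature spans the height; its width is 1634 × 5/3 ≈ 2723.33 px.
The frame scales by 5044/3268 = 1.5435; 2723.33 × 1.5435 ≈ 4203.33 px.

4203 px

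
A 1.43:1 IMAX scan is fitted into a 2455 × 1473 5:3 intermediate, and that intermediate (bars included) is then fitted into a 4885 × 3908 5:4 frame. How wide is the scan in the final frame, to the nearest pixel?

4191 px

1.43:1 IMAX in 2455×1473: fills the height, so the scan is 2106.39 × 1473.00.
The 5:3 canvas is width-limited in 4885×3908, giving 4885.00 × 2931.00; scale factor 1.9898.
The scan scales with it: width 2106.39 × 1.9898 ≈ 4191.33.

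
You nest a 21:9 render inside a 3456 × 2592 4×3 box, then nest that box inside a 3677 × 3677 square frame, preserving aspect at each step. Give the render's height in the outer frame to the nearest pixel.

Inside the 3456×2592 canvas the render is width-limited at 3456.00 × 1481.14.
4×3 in 3677×3677: fills the width, so the intermediate becomes 3677.00 × 2757.75 — a scale of ×1.0639.
The render scales with it: height 1481.14 × 1.0639 ≈ 1575.86.

1576 px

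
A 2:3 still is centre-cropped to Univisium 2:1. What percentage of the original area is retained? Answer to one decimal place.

Univisium 2:1 is wider than 2:3, so the crop keeps the full width and trims the height.
Fraction kept = (0.667)/(2.000) ≈ 33.33%.

33.3%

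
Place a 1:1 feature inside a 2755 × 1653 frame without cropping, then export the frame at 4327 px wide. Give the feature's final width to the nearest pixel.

2596 px

Fitted into 2755×1653, the feature spans the height; its width is 1653 × 1/1 ≈ 1653.00 px.
Scaling 2755 → 4327 is ×1.5706, so the width becomes 1653.00 × 1.5706 ≈ 2596.20 px.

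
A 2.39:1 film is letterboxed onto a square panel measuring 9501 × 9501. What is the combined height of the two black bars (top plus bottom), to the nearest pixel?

2.39:1 (2.390) > square (1.000), so the film fills the width.
That makes the image 3975.31 px tall (9501 / 2.390).
Black = 9501 − 3975.31 = 5525.69 px.

5526 px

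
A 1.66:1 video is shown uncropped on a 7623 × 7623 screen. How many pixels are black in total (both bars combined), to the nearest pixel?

1.66:1 is wider than square, so it spans the full width.
Content height = 7623 / 1.660 ≈ 4592.1687 px.
Black = 7623 − 4592.1687 = 3030.8313 px.
That's 3030.8313 × 7623 ≈ 23104027 black pixels.

23104027 pixels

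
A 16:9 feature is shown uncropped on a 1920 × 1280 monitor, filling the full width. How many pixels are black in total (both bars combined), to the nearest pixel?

384000 pixels

Content height = 1920 × 9/16 ≈ 1080.0000 px.
1280 − 1080.0000 = 200.0000 px of bars.
Bar area = 200.0000 × 1920 ≈ 384000 px.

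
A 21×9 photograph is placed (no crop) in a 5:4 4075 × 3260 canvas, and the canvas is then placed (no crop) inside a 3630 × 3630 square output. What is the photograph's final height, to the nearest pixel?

1556 px

First fit — 21×9 into 4075×3260 spans the width: 4075.00 × 1746.43.
Second fit — the 5:4 canvas into 3630×3630 spans the width: 3630.00 × 2904.00 (×0.8908 from 4075×3260).
So the photograph's height is 1746.43 × 0.8908 ≈ 1555.71.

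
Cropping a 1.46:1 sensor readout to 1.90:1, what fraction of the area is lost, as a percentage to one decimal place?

23.2%

The width stays; only height is cut (since 1.90:1 is wider than 1.46:1).
(1.460)/(1.900) ≈ 0.768 of the area survives, leaving 23.16% discarded.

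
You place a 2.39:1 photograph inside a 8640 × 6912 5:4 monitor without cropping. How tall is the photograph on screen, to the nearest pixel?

2.39:1 (2.390) > 5:4 (1.250), so the photograph fills the width.
Content height = 8640 / 2.390 ≈ 3615.06 px.

3615 px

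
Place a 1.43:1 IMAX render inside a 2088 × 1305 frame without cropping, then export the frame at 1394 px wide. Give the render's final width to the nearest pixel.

At 2088×1305 the render is height-limited, so width = 1305 × 1.430 ≈ 1866.15 px.
Scaling 2088 → 1394 is ×0.6676, so the width becomes 1866.15 × 0.6676 ≈ 1245.89 px.

1246 px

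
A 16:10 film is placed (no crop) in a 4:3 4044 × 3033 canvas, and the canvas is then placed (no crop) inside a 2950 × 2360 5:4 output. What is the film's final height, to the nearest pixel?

16:10 in 4044×3033: fills the width, so the film is 4044.00 × 2527.50.
4:3 in 2950×2360: fills the width, so the intermediate becomes 2950.00 × 2212.50 — a scale of ×0.7295.
So the film's height is 2527.50 × 0.7295 ≈ 1843.75.

1844 px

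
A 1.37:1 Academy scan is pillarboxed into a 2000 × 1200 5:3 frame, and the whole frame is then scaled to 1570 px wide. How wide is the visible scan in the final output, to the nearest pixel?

In the 2000×1200 frame the scan fills the height: width = 1200 × 1.370 ≈ 1644.00 px.
Resizing to 1570 px wide multiplies everything by 0.7850: 1644.00 → 1290.54 px.

1291 px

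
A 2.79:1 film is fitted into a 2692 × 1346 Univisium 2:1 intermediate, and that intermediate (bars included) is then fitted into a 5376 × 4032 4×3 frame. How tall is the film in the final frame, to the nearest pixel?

1927 px

Inside the 2692×1346 canvas the film is width-limited at 2692.00 × 964.87.
The Univisium 2:1 canvas is width-limited in 5376×4032, giving 5376.00 × 2688.00; scale factor 1.9970.
The film scales with it: height 964.87 × 1.9970 ≈ 1926.88.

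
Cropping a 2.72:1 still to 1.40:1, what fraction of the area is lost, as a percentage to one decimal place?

The height stays; only width is cut (since 1.40:1 is narrower than 2.72:1).
(1.400)/(2.720) ≈ 0.515 of the area survives, leaving 48.53% discarded.

48.5%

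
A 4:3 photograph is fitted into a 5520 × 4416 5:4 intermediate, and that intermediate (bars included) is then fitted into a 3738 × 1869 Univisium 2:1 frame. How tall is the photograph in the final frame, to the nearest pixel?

First fit — 4:3 into 5520×4416 spans the width: 5520.00 × 4140.00.
5:4 in 3738×1869: fills the height, so the intermediate becomes 2336.25 × 1869.00 — a scale of ×0.4232.
Applying the same ×0.4232: 4140.00 → 1752.19.

1752 px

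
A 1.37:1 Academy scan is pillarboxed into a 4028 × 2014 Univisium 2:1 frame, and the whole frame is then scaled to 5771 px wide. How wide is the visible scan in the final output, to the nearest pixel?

3953 px

Fitted into 4028×2014, the scan spans the height; its width is 2014 × 1.370 ≈ 2759.18 px.
Scaling 4028 → 5771 is ×1.4327, so the width becomes 2759.18 × 1.4327 ≈ 3953.14 px.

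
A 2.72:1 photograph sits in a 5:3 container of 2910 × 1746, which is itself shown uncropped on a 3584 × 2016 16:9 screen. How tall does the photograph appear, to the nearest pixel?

1235 px

First fit — 2.72:1 into 2910×1746 spans the width: 2910.00 × 1069.85.
The 5:3 canvas is height-limited in 3584×2016, giving 3360.00 × 2016.00; scale factor 1.1546.
Applying the same ×1.1546: 1069.85 → 1235.29.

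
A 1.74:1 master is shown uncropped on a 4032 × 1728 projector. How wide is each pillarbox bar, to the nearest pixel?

513 px

Since 1.740 < 2.333, the master is height-limited.
That makes the image 3006.72 px wide (1728 × 1.740).
4032 − 3006.72 = 1025.28 px of bars (512.64 each).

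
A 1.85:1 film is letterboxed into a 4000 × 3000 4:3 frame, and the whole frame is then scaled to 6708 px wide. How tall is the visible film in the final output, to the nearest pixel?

Fitted into 4000×3000, the film spans the width; its height is 4000 / 1.850 ≈ 2162.16 px.
The frame scales by 6708/4000 = 1.6770; 2162.16 × 1.6770 ≈ 3625.95 px.

3626 px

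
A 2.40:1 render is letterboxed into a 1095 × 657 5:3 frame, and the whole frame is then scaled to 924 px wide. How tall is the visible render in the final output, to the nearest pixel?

Fitted into 1095×657, the render spans the width; its height is 1095 / 2.400 ≈ 456.25 px.
The frame scales by 924/1095 = 0.8438; 456.25 × 0.8438 ≈ 385.00 px.

385 px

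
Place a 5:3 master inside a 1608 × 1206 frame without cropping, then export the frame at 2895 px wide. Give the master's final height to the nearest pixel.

1737 px

In the 1608×1206 frame the master fills the width: height = 1608 × 3/5 ≈ 964.80 px.
The frame scales by 2895/1608 = 1.8004; 964.80 × 1.8004 ≈ 1737.00 px.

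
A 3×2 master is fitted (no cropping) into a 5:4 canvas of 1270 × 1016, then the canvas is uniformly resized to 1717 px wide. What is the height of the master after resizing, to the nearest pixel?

1145 px

In the 1270×1016 frame the master fills the width: height = 1270 × 2/3 ≈ 846.67 px.
The frame scales by 1717/1270 = 1.3520; 846.67 × 1.3520 ≈ 1144.67 px.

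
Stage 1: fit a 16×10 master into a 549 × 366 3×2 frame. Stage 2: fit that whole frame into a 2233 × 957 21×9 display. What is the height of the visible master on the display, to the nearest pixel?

First fit — 16×10 into 549×366 spans the width: 549.00 × 343.12.
3×2 in 2233×957: fills the height, so the intermediate becomes 1435.50 × 957.00 — a scale of ×2.6148.
The master scales with it: height 343.12 × 2.6148 ≈ 897.19.

897 px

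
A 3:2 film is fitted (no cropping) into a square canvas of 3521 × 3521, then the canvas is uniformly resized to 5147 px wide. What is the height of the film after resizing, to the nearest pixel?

3431 px

Fitted into 3521×3521, the film spans the width; its height is 3521 × 2/3 ≈ 2347.33 px.
Resizing to 5147 px wide multiplies everything by 1.4618: 2347.33 → 3431.33 px.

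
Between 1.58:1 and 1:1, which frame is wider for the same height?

1.58:1

1.58 and 1; 1.58 > 1.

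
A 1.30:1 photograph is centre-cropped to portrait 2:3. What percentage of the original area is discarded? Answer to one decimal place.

portrait 2:3 is narrower than 1.30:1, so the crop keeps the full height and trims the width.
Area ratio = (0.667)/(1.300) = 51.28%; the remaining 48.72% is cropped out.

48.7%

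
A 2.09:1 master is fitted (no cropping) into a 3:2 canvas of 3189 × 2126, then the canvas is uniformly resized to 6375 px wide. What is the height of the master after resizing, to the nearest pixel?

In the 3189×2126 frame the master fills the width: height = 3189 / 2.090 ≈ 1525.84 px.
The frame scales by 6375/3189 = 1.9991; 1525.84 × 1.9991 ≈ 3050.24 px.

3050 px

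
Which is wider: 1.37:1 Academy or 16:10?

1.37 and 16:10 = 1.6; 1.6 > 1.37.

16:10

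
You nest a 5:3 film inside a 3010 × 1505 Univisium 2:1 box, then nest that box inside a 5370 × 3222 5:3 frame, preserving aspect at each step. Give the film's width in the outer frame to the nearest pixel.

4475 px

5:3 in 3010×1505: fills the height, so the film is 2508.33 × 1505.00.
Second fit — the Univisium 2:1 canvas into 5370×3222 spans the width: 5370.00 × 2685.00 (×1.7841 from 3010×1505).
So the film's width is 2508.33 × 1.7841 ≈ 4475.00.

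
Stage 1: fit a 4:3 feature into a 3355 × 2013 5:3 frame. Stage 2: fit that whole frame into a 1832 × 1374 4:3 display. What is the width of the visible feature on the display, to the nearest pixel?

1466 px

First fit — 4:3 into 3355×2013 spans the height: 2684.00 × 2013.00.
Second fit — the 5:3 canvas into 1832×1374 spans the width: 1832.00 × 1099.20 (×0.5461 from 3355×2013).
So the feature's width is 2684.00 × 0.5461 ≈ 1465.60.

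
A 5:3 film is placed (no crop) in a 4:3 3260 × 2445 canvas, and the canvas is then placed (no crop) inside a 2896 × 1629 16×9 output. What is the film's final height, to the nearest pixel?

1303 px

First fit — 5:3 into 3260×2445 spans the width: 3260.00 × 1956.00.
Second fit — the 4:3 canvas into 2896×1629 spans the height: 2172.00 × 1629.00 (×0.6663 from 3260×2445).
The film scales with it: height 1956.00 × 0.6663 ≈ 1303.20.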